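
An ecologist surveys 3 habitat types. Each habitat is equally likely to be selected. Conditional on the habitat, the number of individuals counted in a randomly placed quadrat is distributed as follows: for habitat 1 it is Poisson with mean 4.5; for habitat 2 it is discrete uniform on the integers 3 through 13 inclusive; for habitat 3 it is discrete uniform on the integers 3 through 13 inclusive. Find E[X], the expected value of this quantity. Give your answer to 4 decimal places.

Component means — 1: 4.5; 2: 8; 3: 8.
E[X] = 0.333333·4.5 + 0.333333·8 + 0.333333·8 = 6.83333.

6.8333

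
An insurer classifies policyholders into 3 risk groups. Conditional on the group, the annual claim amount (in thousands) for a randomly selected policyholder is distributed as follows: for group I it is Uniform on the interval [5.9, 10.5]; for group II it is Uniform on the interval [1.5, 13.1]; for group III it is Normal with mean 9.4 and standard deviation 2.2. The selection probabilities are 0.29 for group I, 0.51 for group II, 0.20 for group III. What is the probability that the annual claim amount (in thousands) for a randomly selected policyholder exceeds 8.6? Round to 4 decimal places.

Conditional on each group, P(X > 8.6): I: 0.413043; II: 0.387931; III: 0.641935.
By total probability, P(X > 8.6) = 0.29·0.413043 + 0.51·0.387931 + 0.2·0.641935 = 0.446014.

0.4460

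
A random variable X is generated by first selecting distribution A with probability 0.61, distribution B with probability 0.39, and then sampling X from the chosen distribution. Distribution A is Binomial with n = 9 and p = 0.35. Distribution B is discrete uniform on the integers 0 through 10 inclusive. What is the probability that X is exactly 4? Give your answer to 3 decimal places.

0.169

Conditional on each component, P(X = 4): A: 0.219386; B: 0.0909091.
By total probability, P(X = 4) = 0.61·0.219386 + 0.39·0.0909091 = 0.16928.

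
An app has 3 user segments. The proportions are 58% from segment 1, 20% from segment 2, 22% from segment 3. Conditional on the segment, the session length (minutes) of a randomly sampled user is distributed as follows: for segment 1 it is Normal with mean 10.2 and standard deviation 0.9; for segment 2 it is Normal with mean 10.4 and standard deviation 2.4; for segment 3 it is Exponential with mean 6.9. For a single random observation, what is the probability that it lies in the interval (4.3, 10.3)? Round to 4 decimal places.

0.4798

Conditional on each segment, P(4.3 < X < 10.3): 1: 0.544236; 2: 0.477866; 3: 0.311479.
By total probability, P(4.3 < X < 10.3) = 0.58·0.544236 + 0.2·0.477866 + 0.22·0.311479 = 0.479755.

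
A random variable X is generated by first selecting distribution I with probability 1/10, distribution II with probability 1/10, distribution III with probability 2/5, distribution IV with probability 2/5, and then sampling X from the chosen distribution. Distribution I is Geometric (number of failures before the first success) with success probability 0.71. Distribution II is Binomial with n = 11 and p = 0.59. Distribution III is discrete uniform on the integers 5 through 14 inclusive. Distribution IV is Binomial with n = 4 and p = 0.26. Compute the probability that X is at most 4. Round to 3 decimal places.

Conditional on each component, P(X ≤ 4): I: 0.997949; II: 0.11213; III: 0; IV: 1.
By total probability, P(X ≤ 4) = 0.1·0.997949 + 0.1·0.11213 + 0.4·0 + 0.4·1 = 0.511008.

0.511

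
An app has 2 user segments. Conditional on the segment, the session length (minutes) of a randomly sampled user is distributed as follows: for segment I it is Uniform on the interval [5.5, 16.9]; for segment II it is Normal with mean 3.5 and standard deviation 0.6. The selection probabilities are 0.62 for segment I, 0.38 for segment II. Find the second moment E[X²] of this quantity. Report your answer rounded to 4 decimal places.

For each component E[X²] = Var + (mean)², giving I: 136.27; II: 12.61.
Overall E[X²] = 0.62·136.27 + 0.38·12.61 = 89.2792.

89.2792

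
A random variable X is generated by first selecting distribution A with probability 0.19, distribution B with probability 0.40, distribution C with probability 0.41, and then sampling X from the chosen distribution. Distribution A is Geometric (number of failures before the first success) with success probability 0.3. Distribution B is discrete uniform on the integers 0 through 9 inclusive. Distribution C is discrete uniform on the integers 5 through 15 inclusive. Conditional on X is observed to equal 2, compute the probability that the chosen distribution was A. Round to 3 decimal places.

0.411

Likelihoods P(X=2 | ·): A: 0.147; B: 0.1; C: 0.
Posterior ∝ prior × likelihood. Numerator for A: 0.19·0.147 = 0.02793.
Normalizing constant: 0.19·0.147 + 0.4·0.1 + 0.41·0 = 0.06793.
P(A | observation) = 0.02793 / 0.06793 = 0.411159.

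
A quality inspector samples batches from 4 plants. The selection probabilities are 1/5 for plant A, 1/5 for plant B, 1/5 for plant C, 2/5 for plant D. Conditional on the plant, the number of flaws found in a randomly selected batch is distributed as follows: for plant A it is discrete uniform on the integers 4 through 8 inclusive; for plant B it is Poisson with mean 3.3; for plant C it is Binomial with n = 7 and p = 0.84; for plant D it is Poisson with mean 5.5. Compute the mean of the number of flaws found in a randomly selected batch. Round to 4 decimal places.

Component means — A: 6; B: 3.3; C: 5.88; D: 5.5.
E[X] = 0.2·6 + 0.2·3.3 + 0.2·5.88 + 0.4·5.5 = 5.236.

5.2360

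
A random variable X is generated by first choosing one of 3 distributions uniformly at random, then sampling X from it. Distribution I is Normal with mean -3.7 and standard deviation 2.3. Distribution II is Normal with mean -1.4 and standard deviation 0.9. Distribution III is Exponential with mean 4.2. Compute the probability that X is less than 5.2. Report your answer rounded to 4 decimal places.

Conditional on each component, P(X < 5.2): I: 0.999945; II: 1; III: 0.710064.
By total probability, P(X < 5.2) = 0.333333·0.999945 + 0.333333·1 + 0.333333·0.710064 = 0.903337.

0.9033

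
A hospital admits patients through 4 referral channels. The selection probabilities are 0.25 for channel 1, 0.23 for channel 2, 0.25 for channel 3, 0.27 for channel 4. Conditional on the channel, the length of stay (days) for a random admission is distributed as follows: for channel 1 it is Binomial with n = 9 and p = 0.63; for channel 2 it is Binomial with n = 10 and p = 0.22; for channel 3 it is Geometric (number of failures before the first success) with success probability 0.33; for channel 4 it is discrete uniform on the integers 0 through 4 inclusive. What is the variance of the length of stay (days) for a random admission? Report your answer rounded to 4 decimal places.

Per component, 1: μ=5.67, E[X²]=34.2468; 2: μ=2.2, E[X²]=6.556; 3: μ=2.0303, E[X²]=10.2746; 4: μ=2, E[X²]=6.
E[X] = 0.25·5.67 + 0.23·2.2 + 0.25·2.0303 + 0.27·2 = 2.97108.
E[X²] = 0.25·34.2468 + 0.23·6.556 + 0.25·10.2746 + 0.27·6 = 14.2582.
Var(X) = E[X²] − (E[X])² = 14.2582 − 8.82729 = 5.43093.

5.4309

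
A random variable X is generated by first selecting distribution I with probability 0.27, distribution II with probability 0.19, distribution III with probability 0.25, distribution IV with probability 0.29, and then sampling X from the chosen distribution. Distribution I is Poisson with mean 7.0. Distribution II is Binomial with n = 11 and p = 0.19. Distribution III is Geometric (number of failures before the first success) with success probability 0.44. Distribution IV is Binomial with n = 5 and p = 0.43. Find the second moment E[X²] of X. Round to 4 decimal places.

19.0956

For each component E[X²] = Var + (mean)², giving I: 56; II: 6.061; III: 4.5124; IV: 5.848.
Overall E[X²] = 0.27·56 + 0.19·6.061 + 0.25·4.5124 + 0.29·5.848 = 19.0956.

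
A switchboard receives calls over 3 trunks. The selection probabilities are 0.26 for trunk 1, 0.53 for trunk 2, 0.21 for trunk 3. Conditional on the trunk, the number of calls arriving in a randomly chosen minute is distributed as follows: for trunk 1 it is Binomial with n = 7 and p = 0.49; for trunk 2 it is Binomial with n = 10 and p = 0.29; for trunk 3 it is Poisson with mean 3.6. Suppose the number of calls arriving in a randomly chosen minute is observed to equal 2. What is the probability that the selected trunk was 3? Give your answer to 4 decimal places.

Likelihoods P(X=2 | ·): 1: 0.173965; 2: 0.244385; 3: 0.177058.
Posterior ∝ prior × likelihood. Numerator for 3: 0.21·0.177058 = 0.0371821.
Normalizing constant: 0.26·0.173965 + 0.53·0.244385 + 0.21·0.177058 = 0.211937.
P(3 | observation) = 0.0371821 / 0.211937 = 0.175439.

0.1754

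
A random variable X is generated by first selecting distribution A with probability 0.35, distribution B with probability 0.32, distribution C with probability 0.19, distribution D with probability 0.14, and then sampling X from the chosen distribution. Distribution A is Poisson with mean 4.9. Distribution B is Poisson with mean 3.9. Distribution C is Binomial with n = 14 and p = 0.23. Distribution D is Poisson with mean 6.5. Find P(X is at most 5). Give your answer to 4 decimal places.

Conditional on each component, P(X ≤ 5): A: 0.633501; B: 0.800558; C: 0.920272; D: 0.369041.
By total probability, P(X ≤ 5) = 0.35·0.633501 + 0.32·0.800558 + 0.19·0.920272 + 0.14·0.369041 = 0.704421.

0.7044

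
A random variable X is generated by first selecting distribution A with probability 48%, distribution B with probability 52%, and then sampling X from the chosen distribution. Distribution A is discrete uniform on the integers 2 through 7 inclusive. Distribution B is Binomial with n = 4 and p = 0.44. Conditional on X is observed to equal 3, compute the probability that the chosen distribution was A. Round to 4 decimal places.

0.4464

Likelihoods P(X=3 | ·): A: 0.166667; B: 0.190812.
Posterior ∝ prior × likelihood. Numerator for A: 0.48·0.166667 = 0.08.
Normalizing constant: 0.48·0.166667 + 0.52·0.190812 = 0.179222.
P(A | observation) = 0.08 / 0.179222 = 0.446373.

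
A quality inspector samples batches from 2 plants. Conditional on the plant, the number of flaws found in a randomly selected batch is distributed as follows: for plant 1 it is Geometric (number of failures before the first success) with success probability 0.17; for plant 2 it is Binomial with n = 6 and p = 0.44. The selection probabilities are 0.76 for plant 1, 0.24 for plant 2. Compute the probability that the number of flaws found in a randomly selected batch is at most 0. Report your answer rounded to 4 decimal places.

0.1366

Conditional on each plant, P(X ≤ 0): 1: 0.17; 2: 0.030841.
By total probability, P(X ≤ 0) = 0.76·0.17 + 0.24·0.030841 = 0.136602.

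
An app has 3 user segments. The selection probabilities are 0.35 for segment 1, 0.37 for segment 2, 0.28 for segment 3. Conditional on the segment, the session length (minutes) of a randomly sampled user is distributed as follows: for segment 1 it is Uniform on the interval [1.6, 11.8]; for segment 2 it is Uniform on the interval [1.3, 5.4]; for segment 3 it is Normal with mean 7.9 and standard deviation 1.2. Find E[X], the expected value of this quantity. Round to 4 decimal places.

Component means — 1: 6.7; 2: 3.35; 3: 7.9.
E[X] = 0.35·6.7 + 0.37·3.35 + 0.28·7.9 = 5.7965.

5.7965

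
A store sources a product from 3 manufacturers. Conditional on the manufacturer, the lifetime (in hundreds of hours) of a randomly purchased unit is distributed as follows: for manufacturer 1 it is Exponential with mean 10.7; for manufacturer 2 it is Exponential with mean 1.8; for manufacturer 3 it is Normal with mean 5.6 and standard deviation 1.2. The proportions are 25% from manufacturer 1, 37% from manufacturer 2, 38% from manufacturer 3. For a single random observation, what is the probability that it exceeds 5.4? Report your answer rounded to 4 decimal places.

Conditional on each manufacturer, P(X > 5.4): 1: 0.603703; 2: 0.0497871; 3: 0.566184.
By total probability, P(X > 5.4) = 0.25·0.603703 + 0.37·0.0497871 + 0.38·0.566184 = 0.384497.

0.3845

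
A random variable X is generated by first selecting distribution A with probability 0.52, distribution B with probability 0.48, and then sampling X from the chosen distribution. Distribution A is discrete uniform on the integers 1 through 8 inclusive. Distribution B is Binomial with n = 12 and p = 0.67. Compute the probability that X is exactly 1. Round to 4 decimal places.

0.0650

Conditional on each component, P(X = 1): A: 0.125; B: 4.06359e-05.
By total probability, P(X = 1) = 0.52·0.125 + 0.48·4.06359e-05 = 0.0650195.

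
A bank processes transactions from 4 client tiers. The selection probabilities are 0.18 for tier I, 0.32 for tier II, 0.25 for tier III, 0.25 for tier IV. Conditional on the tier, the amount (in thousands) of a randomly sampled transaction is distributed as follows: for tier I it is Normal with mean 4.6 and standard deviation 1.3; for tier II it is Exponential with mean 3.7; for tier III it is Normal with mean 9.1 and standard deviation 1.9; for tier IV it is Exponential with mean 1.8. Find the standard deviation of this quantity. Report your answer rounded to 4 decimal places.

3.6960

Per component, I: μ=4.6, E[X²]=22.85; II: μ=3.7, E[X²]=27.38; III: μ=9.1, E[X²]=86.42; IV: μ=1.8, E[X²]=6.48.
E[X] = 0.18·4.6 + 0.32·3.7 + 0.25·9.1 + 0.25·1.8 = 4.737.
E[X²] = 0.18·22.85 + 0.32·27.38 + 0.25·86.42 + 0.25·6.48 = 36.0996.
Var(X) = E[X²] − (E[X])² = 36.0996 − 22.4392 = 13.6604.
SD(X) = √13.6604 = 3.696.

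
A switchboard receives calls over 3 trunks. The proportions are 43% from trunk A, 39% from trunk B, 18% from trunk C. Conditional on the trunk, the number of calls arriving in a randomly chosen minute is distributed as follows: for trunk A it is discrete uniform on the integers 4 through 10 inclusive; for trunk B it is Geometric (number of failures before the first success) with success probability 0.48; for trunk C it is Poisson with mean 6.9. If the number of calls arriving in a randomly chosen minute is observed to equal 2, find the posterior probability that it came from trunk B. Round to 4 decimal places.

0.9214

Likelihoods P(X=2 | ·): A: 0; B: 0.129792; C: 0.0239903.
Posterior ∝ prior × likelihood. Numerator for B: 0.39·0.129792 = 0.0506189.
Normalizing constant: 0.43·0 + 0.39·0.129792 + 0.18·0.0239903 = 0.0549371.
P(B | observation) = 0.0506189 / 0.0549371 = 0.921396.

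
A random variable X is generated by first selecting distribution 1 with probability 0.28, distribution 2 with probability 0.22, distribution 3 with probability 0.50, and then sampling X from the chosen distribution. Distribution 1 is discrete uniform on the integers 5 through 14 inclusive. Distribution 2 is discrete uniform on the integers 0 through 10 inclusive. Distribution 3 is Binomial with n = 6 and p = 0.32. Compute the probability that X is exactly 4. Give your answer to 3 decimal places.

0.056

Conditional on each component, P(X = 4): 1: 0; 2: 0.0909091; 3: 0.0727292.
By total probability, P(X = 4) = 0.28·0 + 0.22·0.0909091 + 0.5·0.0727292 = 0.0563646.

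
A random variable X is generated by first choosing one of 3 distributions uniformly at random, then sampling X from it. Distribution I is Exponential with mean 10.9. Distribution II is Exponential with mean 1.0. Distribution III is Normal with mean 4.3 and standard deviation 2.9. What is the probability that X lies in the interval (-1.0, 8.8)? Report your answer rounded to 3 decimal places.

Conditional on each component, P(-1.0 < X < 8.8): I: 0.553957; II: 0.999849; III: 0.90583.
By total probability, P(-1.0 < X < 8.8) = 0.333333·0.553957 + 0.333333·0.999849 + 0.333333·0.90583 = 0.819879.

0.820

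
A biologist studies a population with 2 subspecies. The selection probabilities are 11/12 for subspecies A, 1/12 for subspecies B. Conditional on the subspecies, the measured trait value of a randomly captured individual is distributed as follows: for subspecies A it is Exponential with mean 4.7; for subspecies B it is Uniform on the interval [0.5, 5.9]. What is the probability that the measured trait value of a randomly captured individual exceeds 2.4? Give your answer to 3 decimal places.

Conditional on each subspecies, P(X > 2.4): A: 0.600112; B: 0.648148.
By total probability, P(X > 2.4) = 0.916667·0.600112 + 0.0833333·0.648148 = 0.604115.

0.604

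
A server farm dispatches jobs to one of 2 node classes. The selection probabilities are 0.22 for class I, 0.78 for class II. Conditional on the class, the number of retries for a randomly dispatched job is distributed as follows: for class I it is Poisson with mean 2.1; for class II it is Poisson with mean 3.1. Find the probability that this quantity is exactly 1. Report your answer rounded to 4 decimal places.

Conditional on each class, P(X = 1): I: 0.257158; II: 0.139653.
By total probability, P(X = 1) = 0.22·0.257158 + 0.78·0.139653 = 0.165504.

0.1655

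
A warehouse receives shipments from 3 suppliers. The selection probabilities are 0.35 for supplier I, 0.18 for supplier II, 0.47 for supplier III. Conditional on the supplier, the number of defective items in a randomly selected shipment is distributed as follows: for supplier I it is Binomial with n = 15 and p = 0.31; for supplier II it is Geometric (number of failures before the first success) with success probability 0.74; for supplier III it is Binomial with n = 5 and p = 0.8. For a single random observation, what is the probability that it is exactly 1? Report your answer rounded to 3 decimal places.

0.047

Conditional on each supplier, P(X = 1): I: 0.0257834; II: 0.1924; III: 0.0064.
By total probability, P(X = 1) = 0.35·0.0257834 + 0.18·0.1924 + 0.47·0.0064 = 0.0466642.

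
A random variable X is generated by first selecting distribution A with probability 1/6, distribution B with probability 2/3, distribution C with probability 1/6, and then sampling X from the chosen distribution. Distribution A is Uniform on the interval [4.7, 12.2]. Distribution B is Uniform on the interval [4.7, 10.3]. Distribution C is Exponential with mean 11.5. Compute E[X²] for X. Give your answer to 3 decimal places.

96.007

For each component E[X²] = Var + (mean)², giving A: 76.09; B: 58.8633; C: 264.5.
Overall E[X²] = 0.166667·76.09 + 0.666667·58.8633 + 0.166667·264.5 = 96.0072.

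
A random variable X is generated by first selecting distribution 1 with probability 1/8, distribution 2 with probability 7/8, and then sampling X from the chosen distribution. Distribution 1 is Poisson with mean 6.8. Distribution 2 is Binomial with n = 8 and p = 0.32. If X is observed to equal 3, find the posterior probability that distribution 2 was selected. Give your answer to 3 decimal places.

Likelihoods P(X=3 | ·): 1: 0.0583678; 2: 0.266798.
Posterior ∝ prior × likelihood. Numerator for 2: 0.875·0.266798 = 0.233448.
Normalizing constant: 0.125·0.0583678 + 0.875·0.266798 = 0.240744.
P(2 | observation) = 0.233448 / 0.240744 = 0.969694.

0.970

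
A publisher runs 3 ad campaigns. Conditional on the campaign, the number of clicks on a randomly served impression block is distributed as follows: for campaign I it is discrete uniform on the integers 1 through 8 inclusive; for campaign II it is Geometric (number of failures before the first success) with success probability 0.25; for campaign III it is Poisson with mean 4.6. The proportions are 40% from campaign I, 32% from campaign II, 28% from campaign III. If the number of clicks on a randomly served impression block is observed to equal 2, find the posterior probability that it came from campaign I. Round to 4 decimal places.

Likelihoods P(X=2 | ·): I: 0.125; II: 0.140625; III: 0.106348.
Posterior ∝ prior × likelihood. Numerator for I: 0.4·0.125 = 0.05.
Normalizing constant: 0.4·0.125 + 0.32·0.140625 + 0.28·0.106348 = 0.124778.
P(I | observation) = 0.05 / 0.124778 = 0.400713.

0.4007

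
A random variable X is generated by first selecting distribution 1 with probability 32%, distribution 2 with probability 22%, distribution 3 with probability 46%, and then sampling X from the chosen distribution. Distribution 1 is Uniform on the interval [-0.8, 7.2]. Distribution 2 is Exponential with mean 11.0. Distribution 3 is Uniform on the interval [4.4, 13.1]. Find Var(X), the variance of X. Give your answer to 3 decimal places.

40.558

Per component, 1: μ=3.2, E[X²]=15.5733; 2: μ=11, E[X²]=242; 3: μ=8.75, E[X²]=82.87.
E[X] = 0.32·3.2 + 0.22·11 + 0.46·8.75 = 7.469.
E[X²] = 0.32·15.5733 + 0.22·242 + 0.46·82.87 = 96.3437.
Var(X) = E[X²] − (E[X])² = 96.3437 − 55.786 = 40.5577.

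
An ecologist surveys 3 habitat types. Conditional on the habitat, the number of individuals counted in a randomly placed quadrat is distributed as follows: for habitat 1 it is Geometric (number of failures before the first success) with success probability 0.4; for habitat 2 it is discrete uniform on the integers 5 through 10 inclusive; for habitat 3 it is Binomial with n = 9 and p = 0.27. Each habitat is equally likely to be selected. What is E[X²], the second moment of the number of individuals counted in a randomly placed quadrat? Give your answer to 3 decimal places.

For each component E[X²] = Var + (mean)², giving 1: 6; 2: 59.1667; 3: 7.6788.
Overall E[X²] = 0.333333·6 + 0.333333·59.1667 + 0.333333·7.6788 = 24.2818.

24.282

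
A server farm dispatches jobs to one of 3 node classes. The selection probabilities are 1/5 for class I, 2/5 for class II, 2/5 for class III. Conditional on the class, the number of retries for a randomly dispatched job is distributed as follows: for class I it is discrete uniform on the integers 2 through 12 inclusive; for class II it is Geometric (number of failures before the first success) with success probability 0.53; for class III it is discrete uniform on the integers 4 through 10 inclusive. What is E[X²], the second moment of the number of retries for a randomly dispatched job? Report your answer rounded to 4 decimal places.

33.9838

For each component E[X²] = Var + (mean)², giving I: 59; II: 2.45959; III: 53.
Overall E[X²] = 0.2·59 + 0.4·2.45959 + 0.4·53 = 33.9838.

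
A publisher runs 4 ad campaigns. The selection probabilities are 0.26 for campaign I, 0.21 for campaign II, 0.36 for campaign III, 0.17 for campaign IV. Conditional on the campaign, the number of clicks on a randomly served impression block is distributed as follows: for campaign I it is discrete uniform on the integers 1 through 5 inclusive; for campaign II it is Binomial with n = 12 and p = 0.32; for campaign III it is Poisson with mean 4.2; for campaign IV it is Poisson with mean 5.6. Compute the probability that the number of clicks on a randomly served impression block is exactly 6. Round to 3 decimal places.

Conditional on each campaign, P(X = 6): I: 0; II: 0.0980901; III: 0.114321; IV: 0.158397.
By total probability, P(X = 6) = 0.26·0 + 0.21·0.0980901 + 0.36·0.114321 + 0.17·0.158397 = 0.088682.

0.089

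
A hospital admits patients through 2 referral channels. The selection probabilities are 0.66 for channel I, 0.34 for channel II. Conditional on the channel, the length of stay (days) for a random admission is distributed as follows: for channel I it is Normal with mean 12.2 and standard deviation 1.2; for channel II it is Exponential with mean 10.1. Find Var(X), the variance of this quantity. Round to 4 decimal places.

36.6234

Per component, I: μ=12.2, E[X²]=150.28; II: μ=10.1, E[X²]=204.02.
E[X] = 0.66·12.2 + 0.34·10.1 = 11.486.
E[X²] = 0.66·150.28 + 0.34·204.02 = 168.552.
Var(X) = E[X²] − (E[X])² = 168.552 − 131.928 = 36.6234.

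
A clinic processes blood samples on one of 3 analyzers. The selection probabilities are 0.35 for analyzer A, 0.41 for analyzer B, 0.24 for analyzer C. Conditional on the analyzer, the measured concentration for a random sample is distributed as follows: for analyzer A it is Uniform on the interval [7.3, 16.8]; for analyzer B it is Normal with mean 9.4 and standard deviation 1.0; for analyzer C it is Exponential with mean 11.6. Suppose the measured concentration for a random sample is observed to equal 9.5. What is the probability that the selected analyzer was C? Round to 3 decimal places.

Likelihoods f(9.5 | ·): A: 0.105263; B: 0.396953; C: 0.0380075.
Posterior ∝ prior × likelihood. Numerator for C: 0.24·0.0380075 = 0.00912181.
Normalizing constant: 0.35·0.105263 + 0.41·0.396953 + 0.24·0.0380075 = 0.208714.
P(C | observation) = 0.00912181 / 0.208714 = 0.0437047.

0.044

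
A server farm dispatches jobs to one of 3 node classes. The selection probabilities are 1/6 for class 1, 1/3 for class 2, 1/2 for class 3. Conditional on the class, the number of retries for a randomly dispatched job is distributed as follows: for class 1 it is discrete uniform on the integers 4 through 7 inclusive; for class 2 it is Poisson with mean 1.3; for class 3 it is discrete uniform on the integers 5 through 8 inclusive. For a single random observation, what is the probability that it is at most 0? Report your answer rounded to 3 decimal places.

0.091

Conditional on each class, P(X ≤ 0): 1: 0; 2: 0.272532; 3: 0.
By total probability, P(X ≤ 0) = 0.166667·0 + 0.333333·0.272532 + 0.5·0 = 0.0908439.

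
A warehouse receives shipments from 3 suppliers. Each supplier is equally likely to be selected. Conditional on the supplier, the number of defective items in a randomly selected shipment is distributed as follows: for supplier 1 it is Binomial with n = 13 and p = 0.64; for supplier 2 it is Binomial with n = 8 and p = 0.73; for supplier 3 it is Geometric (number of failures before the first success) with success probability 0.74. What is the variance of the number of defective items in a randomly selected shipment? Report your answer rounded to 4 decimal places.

12.7684

Per component, 1: μ=8.32, E[X²]=72.2176; 2: μ=5.84, E[X²]=35.6824; 3: μ=0.351351, E[X²]=0.598247.
E[X] = 0.333333·8.32 + 0.333333·5.84 + 0.333333·0.351351 = 4.83712.
E[X²] = 0.333333·72.2176 + 0.333333·35.6824 + 0.333333·0.598247 = 36.1661.
Var(X) = E[X²] − (E[X])² = 36.1661 − 23.3977 = 12.7684.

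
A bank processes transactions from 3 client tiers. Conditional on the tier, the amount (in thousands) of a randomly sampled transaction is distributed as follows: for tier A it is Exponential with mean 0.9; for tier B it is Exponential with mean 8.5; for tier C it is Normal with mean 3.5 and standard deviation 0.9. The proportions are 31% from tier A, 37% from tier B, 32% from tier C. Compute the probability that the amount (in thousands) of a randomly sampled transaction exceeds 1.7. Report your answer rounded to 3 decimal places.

Conditional on each tier, P(X > 1.7): A: 0.15124; B: 0.818731; C: 0.97725.
By total probability, P(X > 1.7) = 0.31·0.15124 + 0.37·0.818731 + 0.32·0.97725 = 0.662535.

0.663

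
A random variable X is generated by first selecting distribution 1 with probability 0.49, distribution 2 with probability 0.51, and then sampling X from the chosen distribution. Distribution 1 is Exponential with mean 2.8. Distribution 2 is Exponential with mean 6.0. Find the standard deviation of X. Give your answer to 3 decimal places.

4.976

Per component, 1: μ=2.8, E[X²]=15.68; 2: μ=6, E[X²]=72.
E[X] = 0.49·2.8 + 0.51·6 = 4.432.
E[X²] = 0.49·15.68 + 0.51·72 = 44.4032.
Var(X) = E[X²] − (E[X])² = 44.4032 − 19.6426 = 24.7606.
SD(X) = √24.7606 = 4.976.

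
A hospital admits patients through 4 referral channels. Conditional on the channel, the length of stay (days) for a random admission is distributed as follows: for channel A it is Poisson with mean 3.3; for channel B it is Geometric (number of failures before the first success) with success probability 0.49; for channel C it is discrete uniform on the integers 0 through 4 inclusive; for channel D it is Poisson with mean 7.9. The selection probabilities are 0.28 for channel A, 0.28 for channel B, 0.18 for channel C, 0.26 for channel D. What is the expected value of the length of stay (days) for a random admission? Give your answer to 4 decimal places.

3.6294

Component means — A: 3.3; B: 1.04082; C: 2; D: 7.9.
E[X] = 0.28·3.3 + 0.28·1.04082 + 0.18·2 + 0.26·7.9 = 3.62943.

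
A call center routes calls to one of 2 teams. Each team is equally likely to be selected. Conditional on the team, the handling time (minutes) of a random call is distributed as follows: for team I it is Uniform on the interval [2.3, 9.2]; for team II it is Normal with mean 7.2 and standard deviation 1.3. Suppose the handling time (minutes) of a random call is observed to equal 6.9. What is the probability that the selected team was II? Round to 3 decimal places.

Likelihoods f(6.9 | ·): I: 0.144928; II: 0.298815.
Posterior ∝ prior × likelihood. Numerator for II: 0.5·0.298815 = 0.149408.
Normalizing constant: 0.5·0.144928 + 0.5·0.298815 = 0.221871.
P(II | observation) = 0.149408 / 0.221871 = 0.673397.

0.673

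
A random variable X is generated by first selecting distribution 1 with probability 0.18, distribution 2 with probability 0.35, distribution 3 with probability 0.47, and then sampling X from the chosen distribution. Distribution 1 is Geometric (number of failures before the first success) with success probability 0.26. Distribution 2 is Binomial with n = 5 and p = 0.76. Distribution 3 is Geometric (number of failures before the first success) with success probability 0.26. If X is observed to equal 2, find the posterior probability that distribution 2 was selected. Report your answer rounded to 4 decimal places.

0.2319

Likelihoods P(X=2 | ·): 1: 0.142376; 2: 0.0798474; 3: 0.142376.
Posterior ∝ prior × likelihood. Numerator for 2: 0.35·0.0798474 = 0.0279466.
Normalizing constant: 0.18·0.142376 + 0.35·0.0798474 + 0.47·0.142376 = 0.120491.
P(2 | observation) = 0.0279466 / 0.120491 = 0.231939.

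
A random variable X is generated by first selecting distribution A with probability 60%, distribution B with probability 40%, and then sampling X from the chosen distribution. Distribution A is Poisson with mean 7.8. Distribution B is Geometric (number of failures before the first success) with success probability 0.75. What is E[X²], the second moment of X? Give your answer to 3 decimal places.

For each component E[X²] = Var + (mean)², giving A: 68.64; B: 0.555556.
Overall E[X²] = 0.6·68.64 + 0.4·0.555556 = 41.4062.

41.406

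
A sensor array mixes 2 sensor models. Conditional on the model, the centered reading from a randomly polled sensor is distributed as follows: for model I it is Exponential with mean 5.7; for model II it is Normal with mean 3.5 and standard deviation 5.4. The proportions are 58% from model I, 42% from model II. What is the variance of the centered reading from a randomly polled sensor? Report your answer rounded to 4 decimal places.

Per component, I: μ=5.7, E[X²]=64.98; II: μ=3.5, E[X²]=41.41.
E[X] = 0.58·5.7 + 0.42·3.5 = 4.776.
E[X²] = 0.58·64.98 + 0.42·41.41 = 55.0806.
Var(X) = E[X²] − (E[X])² = 55.0806 − 22.8102 = 32.2704.

32.2704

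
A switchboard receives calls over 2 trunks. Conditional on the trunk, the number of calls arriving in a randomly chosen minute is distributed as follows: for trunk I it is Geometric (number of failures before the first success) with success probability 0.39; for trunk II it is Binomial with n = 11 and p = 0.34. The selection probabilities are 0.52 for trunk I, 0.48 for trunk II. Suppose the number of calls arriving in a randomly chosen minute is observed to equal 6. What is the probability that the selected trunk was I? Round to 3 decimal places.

0.196

Likelihoods P(X=6 | ·): I: 0.0200929; II: 0.0893789.
Posterior ∝ prior × likelihood. Numerator for I: 0.52·0.0200929 = 0.0104483.
Normalizing constant: 0.52·0.0200929 + 0.48·0.0893789 = 0.0533502.
P(I | observation) = 0.0104483 / 0.0533502 = 0.195844.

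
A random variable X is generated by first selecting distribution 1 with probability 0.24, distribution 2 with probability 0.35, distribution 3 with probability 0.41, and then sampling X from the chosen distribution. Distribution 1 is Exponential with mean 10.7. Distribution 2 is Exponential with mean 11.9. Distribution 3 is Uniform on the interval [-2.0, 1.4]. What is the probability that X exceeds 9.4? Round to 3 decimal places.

Conditional on each component, P(X > 9.4): 1: 0.415404; 2: 0.453883; 3: 0.
By total probability, P(X > 9.4) = 0.24·0.415404 + 0.35·0.453883 + 0.41·0 = 0.258556.

0.259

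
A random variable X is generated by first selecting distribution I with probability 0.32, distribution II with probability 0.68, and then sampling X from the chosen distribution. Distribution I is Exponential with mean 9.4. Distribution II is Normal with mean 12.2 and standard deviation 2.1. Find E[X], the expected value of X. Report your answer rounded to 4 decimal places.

11.3040

Component means — I: 9.4; II: 12.2.
E[X] = 0.32·9.4 + 0.68·12.2 = 11.304.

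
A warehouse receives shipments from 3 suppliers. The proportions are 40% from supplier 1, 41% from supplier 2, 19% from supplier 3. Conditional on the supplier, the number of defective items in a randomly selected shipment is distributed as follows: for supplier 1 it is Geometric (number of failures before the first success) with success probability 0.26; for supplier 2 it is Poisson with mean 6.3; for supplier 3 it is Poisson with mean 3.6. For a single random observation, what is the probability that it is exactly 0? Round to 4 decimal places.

Conditional on each supplier, P(X = 0): 1: 0.26; 2: 0.0018363; 3: 0.0273237.
By total probability, P(X = 0) = 0.4·0.26 + 0.41·0.0018363 + 0.19·0.0273237 = 0.109944.

0.1099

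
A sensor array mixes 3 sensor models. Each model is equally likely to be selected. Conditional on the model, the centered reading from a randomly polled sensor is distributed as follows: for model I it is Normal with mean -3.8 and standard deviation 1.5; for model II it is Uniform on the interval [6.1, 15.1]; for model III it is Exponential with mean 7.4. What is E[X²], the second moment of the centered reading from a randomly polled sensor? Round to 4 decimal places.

For each component E[X²] = Var + (mean)², giving I: 16.69; II: 119.11; III: 109.52.
Overall E[X²] = 0.333333·16.69 + 0.333333·119.11 + 0.333333·109.52 = 81.7733.

81.7733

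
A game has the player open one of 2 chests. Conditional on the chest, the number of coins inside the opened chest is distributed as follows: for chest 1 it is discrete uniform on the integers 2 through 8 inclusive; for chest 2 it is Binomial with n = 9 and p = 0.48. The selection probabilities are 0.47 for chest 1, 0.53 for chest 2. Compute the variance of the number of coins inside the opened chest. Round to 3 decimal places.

Per component, 1: μ=5, E[X²]=29; 2: μ=4.32, E[X²]=20.9088.
E[X] = 0.47·5 + 0.53·4.32 = 4.6396.
E[X²] = 0.47·29 + 0.53·20.9088 = 24.7117.
Var(X) = E[X²] − (E[X])² = 24.7117 − 21.5259 = 3.18578.

3.186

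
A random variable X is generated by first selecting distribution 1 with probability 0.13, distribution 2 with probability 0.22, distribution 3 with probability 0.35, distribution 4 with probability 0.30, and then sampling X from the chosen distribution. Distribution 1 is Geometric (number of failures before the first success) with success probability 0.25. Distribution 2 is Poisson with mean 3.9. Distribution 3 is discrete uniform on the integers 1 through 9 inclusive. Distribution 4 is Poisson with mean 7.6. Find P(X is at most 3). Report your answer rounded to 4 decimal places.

0.3219

Conditional on each component, P(X ≤ 3): 1: 0.683594; 2: 0.453247; 3: 0.333333; 4: 0.0553713.
By total probability, P(X ≤ 3) = 0.13·0.683594 + 0.22·0.453247 + 0.35·0.333333 + 0.3·0.0553713 = 0.32186.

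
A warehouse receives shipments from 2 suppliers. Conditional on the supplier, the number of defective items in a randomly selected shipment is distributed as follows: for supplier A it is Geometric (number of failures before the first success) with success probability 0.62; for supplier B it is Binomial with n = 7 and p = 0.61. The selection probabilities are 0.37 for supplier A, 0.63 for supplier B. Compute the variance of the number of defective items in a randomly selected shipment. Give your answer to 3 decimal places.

Per component, A: μ=0.612903, E[X²]=1.3642; B: μ=4.27, E[X²]=19.8982.
E[X] = 0.37·0.612903 + 0.63·4.27 = 2.91687.
E[X²] = 0.37·1.3642 + 0.63·19.8982 = 13.0406.
Var(X) = E[X²] − (E[X])² = 13.0406 − 8.50816 = 4.53247.

4.532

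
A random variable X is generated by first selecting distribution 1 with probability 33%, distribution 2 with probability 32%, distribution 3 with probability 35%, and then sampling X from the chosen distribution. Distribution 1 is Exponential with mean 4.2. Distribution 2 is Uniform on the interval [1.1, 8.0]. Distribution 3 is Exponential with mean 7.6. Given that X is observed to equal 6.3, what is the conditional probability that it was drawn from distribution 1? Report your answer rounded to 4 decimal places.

Likelihoods f(6.3 | ·): 1: 0.0531262; 2: 0.144928; 3: 0.0574353.
Posterior ∝ prior × likelihood. Numerator for 1: 0.33·0.0531262 = 0.0175317.
Normalizing constant: 0.33·0.0531262 + 0.32·0.144928 + 0.35·0.0574353 = 0.0840108.
P(1 | observation) = 0.0175317 / 0.0840108 = 0.208683.

0.2087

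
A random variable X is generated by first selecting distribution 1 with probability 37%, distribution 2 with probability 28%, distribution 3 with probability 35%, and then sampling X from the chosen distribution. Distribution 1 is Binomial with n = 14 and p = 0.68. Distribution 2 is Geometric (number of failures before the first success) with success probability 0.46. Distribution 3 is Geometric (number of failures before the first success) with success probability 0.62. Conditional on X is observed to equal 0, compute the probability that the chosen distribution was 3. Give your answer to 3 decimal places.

0.628

Likelihoods P(X=0 | ·): 1: 1.18059e-07; 2: 0.46; 3: 0.62.
Posterior ∝ prior × likelihood. Numerator for 3: 0.35·0.62 = 0.217.
Normalizing constant: 0.37·1.18059e-07 + 0.28·0.46 + 0.35·0.62 = 0.3458.
P(3 | observation) = 0.217 / 0.3458 = 0.62753.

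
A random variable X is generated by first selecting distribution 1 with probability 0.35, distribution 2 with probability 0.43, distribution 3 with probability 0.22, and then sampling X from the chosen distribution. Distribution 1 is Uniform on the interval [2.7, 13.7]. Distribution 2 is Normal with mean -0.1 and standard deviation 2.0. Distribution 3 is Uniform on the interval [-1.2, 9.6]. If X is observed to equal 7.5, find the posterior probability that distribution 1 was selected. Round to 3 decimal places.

Likelihoods f(7.5 | ·): 1: 0.0909091; 2: 0.000145973; 3: 0.0925926.
Posterior ∝ prior × likelihood. Numerator for 1: 0.35·0.0909091 = 0.0318182.
Normalizing constant: 0.35·0.0909091 + 0.43·0.000145973 + 0.22·0.0925926 = 0.0522513.
P(1 | observation) = 0.0318182 / 0.0522513 = 0.608945.

0.609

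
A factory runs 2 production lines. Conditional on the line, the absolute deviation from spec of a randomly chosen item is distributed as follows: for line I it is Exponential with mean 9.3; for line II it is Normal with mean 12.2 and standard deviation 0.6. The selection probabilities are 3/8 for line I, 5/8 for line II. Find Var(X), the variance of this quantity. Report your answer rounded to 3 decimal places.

34.630

Per component, I: μ=9.3, E[X²]=172.98; II: μ=12.2, E[X²]=149.2.
E[X] = 0.375·9.3 + 0.625·12.2 = 11.1125.
E[X²] = 0.375·172.98 + 0.625·149.2 = 158.118.
Var(X) = E[X²] − (E[X])² = 158.118 − 123.488 = 34.6298.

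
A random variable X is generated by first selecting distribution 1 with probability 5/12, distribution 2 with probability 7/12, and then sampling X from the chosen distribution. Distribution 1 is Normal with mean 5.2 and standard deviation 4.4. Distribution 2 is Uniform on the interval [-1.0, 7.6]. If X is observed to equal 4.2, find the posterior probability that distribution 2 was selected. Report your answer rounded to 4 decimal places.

0.6482

Likelihoods f(4.2 | ·): 1: 0.088357; 2: 0.116279.
Posterior ∝ prior × likelihood. Numerator for 2: 0.583333·0.116279 = 0.0678295.
Normalizing constant: 0.416667·0.088357 + 0.583333·0.116279 = 0.104645.
P(2 | observation) = 0.0678295 / 0.104645 = 0.648187.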